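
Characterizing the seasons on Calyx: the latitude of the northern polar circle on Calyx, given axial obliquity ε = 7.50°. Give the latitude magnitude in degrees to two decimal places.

The polar circle is the lowest latitude that experiences at least one full rotation of continuous daylight at the northern-summer solstice; it lies at |φ| = 90° − ε = 90° − 7.50° = 82.50°.

82.50°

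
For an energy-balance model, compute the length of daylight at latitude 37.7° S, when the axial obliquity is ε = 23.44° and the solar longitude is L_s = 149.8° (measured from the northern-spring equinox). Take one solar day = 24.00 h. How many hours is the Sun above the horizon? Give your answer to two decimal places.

Solar declination: sin δ = sin ε · sin L_s = sin 23.44° × sin 149.8° = 0.20010, so δ = +11.543°.
cos h₀ = −tan ϕ · tan δ = −tan(-37.7°) × tan(+11.543°) = 0.1578, so h₀ = 1.4123 rad = 80.92°.
Daylight = 2h₀/(2π) × 24.00 h = (1.4123/π) × 24.00 = 10.79 h.

10.79 h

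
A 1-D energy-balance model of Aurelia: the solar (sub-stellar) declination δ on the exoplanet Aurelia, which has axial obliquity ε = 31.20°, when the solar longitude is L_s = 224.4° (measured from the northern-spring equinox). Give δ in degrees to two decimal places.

δ = -21.25°

sin δ = sin ε · sin L_s = sin 31.20° × sin 224.4° = -0.362445.
δ = arcsin(-0.362445) = -21.25°.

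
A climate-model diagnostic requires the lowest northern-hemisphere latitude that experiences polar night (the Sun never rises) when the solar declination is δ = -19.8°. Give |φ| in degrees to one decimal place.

Polar night requires cos H₀ = −tan φ tan δ ≥ 1, i.e. tan φ tan δ ≤ −1.
The boundary is |tan φ| · |tan δ| = 1, so |φ| = 90° − |δ| = 90° − 19.8° = 70.2° in the northern hemisphere.

|φ| = 70.2°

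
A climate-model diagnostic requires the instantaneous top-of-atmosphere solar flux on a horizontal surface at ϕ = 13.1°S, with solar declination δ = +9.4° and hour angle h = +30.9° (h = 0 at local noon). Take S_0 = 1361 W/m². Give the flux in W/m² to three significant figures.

cos θ_z = sin ϕ sin δ + cos ϕ cos δ cos h = -0.037018 + 0.824512 = 0.787494.
Flux = S_0 · cos θ_z = 1361 × 0.787494 = 1072 W/m².

1.07e+03 W/m²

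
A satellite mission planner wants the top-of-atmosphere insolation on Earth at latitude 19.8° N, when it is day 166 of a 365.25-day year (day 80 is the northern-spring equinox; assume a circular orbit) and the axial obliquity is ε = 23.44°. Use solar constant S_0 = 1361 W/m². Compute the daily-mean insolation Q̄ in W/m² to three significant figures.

Q̄ ≈ 470 W/m²

Solar longitude: L_s = 360° × (166 − 80)/365.25 = 84.764°.
sin δ = sin 23.44° × sin 84.764° = 0.39613, so δ = +23.336°.
cos h₀ = −tan(+19.8°) tan(+23.336°) = -0.1553, h₀ = 1.7267 rad.
Bracket: h₀ sin ϕ sin δ + cos ϕ cos δ sin h₀ = 1.7267×0.33874×0.39613 + 0.94088×0.91820×0.98786 = 0.231697 + 0.853428 = 1.085125.
Q̄ = (S_0/π) × [bracket] = (1361/π) × 1.085125 = 470.1 W/m².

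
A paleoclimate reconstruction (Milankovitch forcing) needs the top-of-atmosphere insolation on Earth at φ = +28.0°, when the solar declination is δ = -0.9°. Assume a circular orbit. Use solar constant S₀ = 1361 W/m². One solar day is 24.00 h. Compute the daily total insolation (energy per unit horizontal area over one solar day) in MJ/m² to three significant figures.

32.6 MJ/m²

cos H₀ = −tan(+28.0°) tan(-0.900°) = 0.0084, H₀ = 1.5624 rad.
Bracket: H₀ sin φ sin δ + cos φ cos δ sin H₀ = 1.5624×0.46947×-0.01571 + 0.88295×0.99988×0.99997 = -0.011523 + 0.882818 = 0.871295.
Q̄ = (S₀/π) × [bracket] = (1361/π) × 0.871295 = 377.46 W/m².
Daily total = Q̄ × 24.00 h × 3600 s/h = 377.46 × 24.00 × 3600 / 10⁶ = 32.61 MJ/m².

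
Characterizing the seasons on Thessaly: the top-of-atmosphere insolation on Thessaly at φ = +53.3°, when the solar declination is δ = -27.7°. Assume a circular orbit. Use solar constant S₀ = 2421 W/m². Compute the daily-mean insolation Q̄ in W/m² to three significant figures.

Q̄ ≈ 62.8 W/m²

cos H₀ = −tan(+53.3°) tan(-27.700°) = 0.7044, H₀ = 0.7893 rad.
Bracket: H₀ sin φ sin δ + cos φ cos δ sin H₀ = 0.7893×0.80178×-0.46484 + 0.59763×0.88539×0.70985 = -0.294172 + 0.375607 = 0.081435.
Q̄ = (S₀/π) × [bracket] = (2421/π) × 0.081435 = 62.76 W/m².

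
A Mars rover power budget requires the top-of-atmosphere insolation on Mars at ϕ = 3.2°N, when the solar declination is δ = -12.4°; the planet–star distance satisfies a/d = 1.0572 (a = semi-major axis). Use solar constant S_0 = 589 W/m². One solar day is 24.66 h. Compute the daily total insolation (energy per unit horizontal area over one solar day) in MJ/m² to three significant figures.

17.8 MJ/m²

cos h₀ = −tan(+3.2°) tan(-12.400°) = 0.0123, h₀ = 1.5585 rad.
Bracket: h₀ sin ϕ sin δ + cos ϕ cos δ sin h₀ = 1.5585×0.05582×-0.21474 + 0.99844×0.97667×0.99992 = -0.018681 + 0.975068 = 0.956387.
Inverse-square distance factor (a/d)² = 1.0572² = 1.117672.
Q̄ = (S_0/π) × 1.117672 × [bracket] = (589/π) × 1.117672 × 0.956387 = 200.41 W/m².
Daily total = Q̄ × 24.66 h × 3600 s/h = 200.41 × 24.66 × 3600 / 10⁶ = 17.79 MJ/m².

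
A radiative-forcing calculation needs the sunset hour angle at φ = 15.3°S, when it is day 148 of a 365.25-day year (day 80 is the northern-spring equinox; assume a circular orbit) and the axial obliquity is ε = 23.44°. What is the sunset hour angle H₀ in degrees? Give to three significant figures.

H₀ = 83.8°

Solar longitude: λ_s = 360° × (148 − 80)/365.25 = 67.023°.
sin δ = sin 23.44° × sin 67.023° = 0.36623, so δ = +21.483°.
cos H₀ = −tan φ · tan δ = −tan(-15.3°) × tan(+21.483°) = 0.1077, so H₀ = 1.4629 rad = 83.82°.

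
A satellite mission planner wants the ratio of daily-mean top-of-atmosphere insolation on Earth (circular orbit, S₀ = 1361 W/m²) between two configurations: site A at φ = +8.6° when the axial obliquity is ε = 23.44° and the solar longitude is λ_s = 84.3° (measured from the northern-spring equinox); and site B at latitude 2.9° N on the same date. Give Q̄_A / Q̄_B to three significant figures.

— Configuration A (φ=+8.6°):
Solar declination: sin δ = sin ε · sin λ_s = sin 23.44° × sin 84.3° = 0.39582, so δ = +23.317°.
cos H₀ = −tan(+8.6°) tan(+23.317°) = -0.0652, H₀ = 1.6360 rad.
Bracket: H₀ sin φ sin δ + cos φ cos δ sin H₀ = 1.6360×0.14954×0.39582 + 0.98876×0.91833×0.99787 = 0.096836 + 0.906074 = 1.002910.
Q̄ = (S₀/π) × [bracket] = (1361/π) × 1.002910 = 434.48 W/m².
— Configuration B (φ=+2.9°):
cos H₀ = −tan(+2.9°) tan(+23.317°) = -0.0218, H₀ = 1.5926 rad.
Bracket: H₀ sin φ sin δ + cos φ cos δ sin H₀ = 1.5926×0.05059×0.39582 + 0.99872×0.91833×0.99976 = 0.031891 + 0.916934 = 0.948825.
Q̄ = (S₀/π) × [bracket] = (1361/π) × 0.948825 = 411.05 W/m².
Ratio Q̄_A / Q̄_B = 434.48 / 411.05 = 1.057.

Q̄_A / Q̄_B ≈ 1.06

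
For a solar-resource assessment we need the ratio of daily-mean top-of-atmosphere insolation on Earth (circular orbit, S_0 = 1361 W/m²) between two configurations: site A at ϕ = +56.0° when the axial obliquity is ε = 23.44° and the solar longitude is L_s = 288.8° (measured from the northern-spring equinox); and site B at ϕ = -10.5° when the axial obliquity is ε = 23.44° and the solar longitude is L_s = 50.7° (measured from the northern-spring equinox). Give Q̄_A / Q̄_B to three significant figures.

Q̄_A / Q̄_B ≈ 0.147

— Configuration A (ϕ=+56.0°):
Solar declination: sin δ = sin ε · sin L_s = sin 23.44° × sin 288.8° = -0.37657, so δ = -22.121°.
cos h₀ = −tan(+56.0°) tan(-22.121°) = 0.6026, h₀ = 0.9240 rad.
Bracket: h₀ sin ϕ sin δ + cos ϕ cos δ sin h₀ = 0.9240×0.82904×-0.37657 + 0.55919×0.92639×0.79801 = -0.288465 + 0.413392 = 0.124927.
Q̄ = (S_0/π) × [bracket] = (1361/π) × 0.124927 = 54.121 W/m².
— Configuration B (ϕ=-10.5°):
Solar declination: sin δ = sin ε · sin L_s = sin 23.44° × sin 50.7° = 0.30782, so δ = +17.928°.
cos h₀ = −tan(-10.5°) tan(+17.928°) = 0.0600, h₀ = 1.5108 rad.
Bracket: h₀ sin ϕ sin δ + cos ϕ cos δ sin h₀ = 1.5108×-0.18224×0.30782 + 0.98325×0.95144×0.99820 = -0.084752 + 0.933819 = 0.849067.
Q̄ = (S_0/π) × [bracket] = (1361/π) × 0.849067 = 367.83 W/m².
Ratio Q̄_A / Q̄_B = 54.121 / 367.83 = 0.1471.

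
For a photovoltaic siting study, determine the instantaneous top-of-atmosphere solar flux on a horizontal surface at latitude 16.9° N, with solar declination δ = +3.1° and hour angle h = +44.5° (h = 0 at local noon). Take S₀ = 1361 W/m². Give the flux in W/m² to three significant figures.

949 W/m²

cos θ_z = sin φ sin δ + cos φ cos δ cos h = 0.015721 + 0.681449 = 0.697170.
Flux = S₀ · cos θ_z = 1361 × 0.697170 = 948.8 W/m².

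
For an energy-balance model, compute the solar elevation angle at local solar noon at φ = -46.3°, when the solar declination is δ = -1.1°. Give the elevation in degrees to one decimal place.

At local noon the hour angle is zero, so the zenith angle equals |φ − δ| = |-46.3° − (-1.100°)| = 45.200°.
Elevation = 90° − 45.200° = 44.8°.

44.8°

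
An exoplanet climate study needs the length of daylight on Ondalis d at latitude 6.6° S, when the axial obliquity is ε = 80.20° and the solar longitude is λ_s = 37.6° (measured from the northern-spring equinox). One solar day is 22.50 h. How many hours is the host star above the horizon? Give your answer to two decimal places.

Solar declination: sin δ = sin ε · sin λ_s = sin 80.20° × sin 37.6° = 0.60124, so δ = +36.959°.
cos H₀ = −tan φ · tan δ = −tan(-6.6°) × tan(+36.959°) = 0.0871, so H₀ = 1.4836 rad = 85.01°.
Daylight = 2H₀/(2π) × 22.50 h = (1.4836/π) × 22.50 = 10.63 h.

10.63 h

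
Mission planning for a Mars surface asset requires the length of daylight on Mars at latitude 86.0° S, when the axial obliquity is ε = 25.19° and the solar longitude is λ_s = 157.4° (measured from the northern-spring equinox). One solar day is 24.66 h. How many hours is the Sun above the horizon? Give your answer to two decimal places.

Solar declination: sin δ = sin ε · sin λ_s = sin 25.19° × sin 157.4° = 0.16356, so δ = +9.414°.
cos H₀ = −tan φ · tan δ = 2.3710 ≥ 1, so the Sun never rises (polar night) and H₀ = 0.
Daylight = 2H₀/(2π) × 24.66 h = (0.0000/π) × 24.66 = 0.00 h.

0.00 h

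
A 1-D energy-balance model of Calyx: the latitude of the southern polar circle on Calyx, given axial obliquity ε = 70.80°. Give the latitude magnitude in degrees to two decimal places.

The polar circle is the lowest latitude that experiences at least one full rotation of continuous darkness at the northern-summer solstice; it lies at |φ| = 90° − ε = 90° − 70.80° = 19.20°.

19.20°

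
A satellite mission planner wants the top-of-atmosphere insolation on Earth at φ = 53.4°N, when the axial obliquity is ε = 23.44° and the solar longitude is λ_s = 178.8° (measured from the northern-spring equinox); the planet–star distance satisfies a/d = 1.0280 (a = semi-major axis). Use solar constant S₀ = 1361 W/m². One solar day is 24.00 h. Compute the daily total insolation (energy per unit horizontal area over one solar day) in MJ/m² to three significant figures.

Solar declination: sin δ = sin ε · sin λ_s = sin 23.44° × sin 178.8° = 0.00833, so δ = +0.477°.
cos H₀ = −tan(+53.4°) tan(+0.477°) = -0.0112, H₀ = 1.5820 rad.
Bracket: H₀ sin φ sin δ + cos φ cos δ sin H₀ = 1.5820×0.80282×0.00833 + 0.59622×0.99997×0.99994 = 0.010580 + 0.596166 = 0.606746.
Inverse-square distance factor (a/d)² = 1.0280² = 1.056784.
Q̄ = (S₀/π) × 1.056784 × [bracket] = (1361/π) × 1.056784 × 0.606746 = 277.78 W/m².
Daily total = Q̄ × 24.00 h × 3600 s/h = 277.78 × 24.00 × 3600 / 10⁶ = 24.00 MJ/m².

24.0 MJ/m²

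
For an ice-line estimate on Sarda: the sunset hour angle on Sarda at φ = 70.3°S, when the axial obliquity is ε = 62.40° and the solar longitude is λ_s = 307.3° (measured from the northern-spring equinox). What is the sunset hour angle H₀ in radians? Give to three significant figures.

Solar declination: sin δ = sin ε · sin λ_s = sin 62.40° × sin 307.3° = -0.70495, so δ = -44.826°.
Sunrise equation: cos H₀ = −tan φ · tan δ = -2.7759 ≤ −1, so the host star never sets (polar day) and H₀ = π.

H₀ = 3.14 rad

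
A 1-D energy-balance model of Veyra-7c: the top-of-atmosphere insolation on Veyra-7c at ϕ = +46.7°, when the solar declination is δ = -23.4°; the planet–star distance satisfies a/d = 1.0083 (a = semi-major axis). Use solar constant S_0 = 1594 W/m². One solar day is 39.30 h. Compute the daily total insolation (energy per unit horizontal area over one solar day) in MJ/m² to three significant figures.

cos h₀ = −tan(+46.7°) tan(-23.400°) = 0.4592, h₀ = 1.0937 rad.
Bracket: h₀ sin ϕ sin δ + cos ϕ cos δ sin h₀ = 1.0937×0.72777×-0.39715 + 0.68582×0.91775×0.88833 = -0.316116 + 0.559125 = 0.243009.
Inverse-square distance factor (a/d)² = 1.0083² = 1.016669.
Q̄ = (S_0/π) × 1.016669 × [bracket] = (1594/π) × 1.016669 × 0.243009 = 125.35 W/m².
Daily total = Q̄ × 39.30 h × 3600 s/h = 125.35 × 39.30 × 3600 / 10⁶ = 17.73 MJ/m².

17.7 MJ/m²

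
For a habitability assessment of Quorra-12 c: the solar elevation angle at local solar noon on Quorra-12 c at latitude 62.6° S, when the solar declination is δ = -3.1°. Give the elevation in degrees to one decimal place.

At local noon the hour angle is zero, so the zenith angle equals |φ − δ| = |-62.6° − (-3.100°)| = 59.500°.
Elevation = 90° − 59.500° = 30.5°.

30.5°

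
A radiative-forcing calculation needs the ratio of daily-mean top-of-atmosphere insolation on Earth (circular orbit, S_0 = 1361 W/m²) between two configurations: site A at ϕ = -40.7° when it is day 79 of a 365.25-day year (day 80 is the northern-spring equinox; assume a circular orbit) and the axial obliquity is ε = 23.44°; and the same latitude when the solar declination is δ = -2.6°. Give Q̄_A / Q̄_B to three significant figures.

— Configuration A (ϕ=-40.7°):
Solar longitude: L_s = 360° × (79 − 80)/365.25 = -0.986°, i.e. -0.986° + 360° = 359.014°.
sin δ = sin 23.44° × sin 359.014° = -0.00684, so δ = -0.392°.
cos h₀ = −tan(-40.7°) tan(-0.392°) = -0.0059, h₀ = 1.5767 rad.
Bracket: h₀ sin ϕ sin δ + cos ϕ cos δ sin h₀ = 1.5767×-0.65210×-0.00684 + 0.75813×0.99998×0.99998 = 0.007033 + 0.758100 = 0.765133.
Q̄ = (S_0/π) × [bracket] = (1361/π) × 0.765133 = 331.47 W/m².
— Configuration B (ϕ=-40.7°):
cos h₀ = −tan(-40.7°) tan(-2.600°) = -0.0391, h₀ = 1.6099 rad.
Bracket: h₀ sin ϕ sin δ + cos ϕ cos δ sin h₀ = 1.6099×-0.65210×-0.04536 + 0.75813×0.99897×0.99924 = 0.047620 + 0.756774 = 0.804394.
Q̄ = (S_0/π) × [bracket] = (1361/π) × 0.804394 = 348.48 W/m².
Ratio Q̄_A / Q̄_B = 331.47 / 348.48 = 0.9512.

Q̄_A / Q̄_B ≈ 0.951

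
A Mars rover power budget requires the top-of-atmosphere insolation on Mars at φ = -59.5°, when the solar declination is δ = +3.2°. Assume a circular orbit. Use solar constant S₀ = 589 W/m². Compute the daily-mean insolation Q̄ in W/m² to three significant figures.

Q̄ ≈ 81.3 W/m²

cos H₀ = −tan(-59.5°) tan(+3.200°) = 0.0949, H₀ = 1.4757 rad.
Bracket: H₀ sin φ sin δ + cos φ cos δ sin H₀ = 1.4757×-0.86163×0.05582 + 0.50754×0.99844×0.99549 = -0.070976 + 0.504463 = 0.433487.
Q̄ = (S₀/π) × [bracket] = (589/π) × 0.433487 = 81.27 W/m².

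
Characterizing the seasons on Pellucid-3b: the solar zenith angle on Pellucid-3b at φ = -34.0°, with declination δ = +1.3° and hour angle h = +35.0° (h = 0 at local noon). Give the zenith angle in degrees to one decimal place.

cos θ_z = sin φ sin δ + cos φ cos δ cos h = -0.012687 + 0.678933 = 0.666246.
θ_z = arccos(0.666246) = 48.2°.

θ_z = 48.2°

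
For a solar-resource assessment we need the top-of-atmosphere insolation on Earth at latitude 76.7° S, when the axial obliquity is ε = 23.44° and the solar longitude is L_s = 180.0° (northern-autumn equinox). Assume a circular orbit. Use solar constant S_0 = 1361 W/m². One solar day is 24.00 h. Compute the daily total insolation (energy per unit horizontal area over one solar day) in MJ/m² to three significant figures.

8.61 MJ/m²

Solar declination: sin δ = sin ε · sin L_s = sin 23.44° × sin 180.0° = 0.00000, so δ = +0.000°.
cos h₀ = −tan(-76.7°) tan(+0.000°) = 0.0000, h₀ = 1.5708 rad.
Bracket: h₀ sin ϕ sin δ + cos ϕ cos δ sin h₀ = 1.5708×-0.97318×0.00000 + 0.23005×1.00000×1.00000 = -0.000000 + 0.230050 = 0.230050.
Q̄ = (S_0/π) × [bracket] = (1361/π) × 0.230050 = 99.662 W/m².
Daily total = Q̄ × 24.00 h × 3600 s/h = 99.662 × 24.00 × 3600 / 10⁶ = 8.611 MJ/m².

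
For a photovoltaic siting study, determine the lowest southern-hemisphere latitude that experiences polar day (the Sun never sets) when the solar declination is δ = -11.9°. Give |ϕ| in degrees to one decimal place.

Polar day requires cos h₀ = −tan ϕ tan δ ≤ −1, i.e. tan ϕ tan δ ≥ 1.
The boundary is |tan ϕ| · |tan δ| = 1, so |ϕ| = 90° − |δ| = 90° − 11.9° = 78.1° in the southern hemisphere.

|ϕ| = 78.1°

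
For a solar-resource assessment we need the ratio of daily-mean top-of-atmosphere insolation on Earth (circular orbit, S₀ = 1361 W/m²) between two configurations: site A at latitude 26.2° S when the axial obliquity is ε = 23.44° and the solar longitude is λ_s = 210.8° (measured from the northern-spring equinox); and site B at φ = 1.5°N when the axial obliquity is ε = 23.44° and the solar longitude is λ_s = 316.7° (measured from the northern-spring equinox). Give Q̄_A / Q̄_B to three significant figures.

— Configuration A (φ=-26.2°):
Solar declination: sin δ = sin ε · sin λ_s = sin 23.44° × sin 210.8° = -0.20368, so δ = -11.753°.
cos H₀ = −tan(-26.2°) tan(-11.753°) = -0.1024, H₀ = 1.6733 rad.
Bracket: H₀ sin φ sin δ + cos φ cos δ sin H₀ = 1.6733×-0.44151×-0.20368 + 0.89726×0.97904×0.99475 = 0.150474 + 0.873842 = 1.024316.
Q̄ = (S₀/π) × [bracket] = (1361/π) × 1.024316 = 443.75 W/m².
— Configuration B (φ=+1.5°):
Solar declination: sin δ = sin ε · sin λ_s = sin 23.44° × sin 316.7° = -0.27281, so δ = -15.832°.
cos H₀ = −tan(+1.5°) tan(-15.832°) = 0.0074, H₀ = 1.5634 rad.
Bracket: H₀ sin φ sin δ + cos φ cos δ sin H₀ = 1.5634×0.02618×-0.27281 + 0.99966×0.96207×0.99997 = -0.011166 + 0.961714 = 0.950548.
Q̄ = (S₀/π) × [bracket] = (1361/π) × 0.950548 = 411.80 W/m².
Ratio Q̄_A / Q̄_B = 443.75 / 411.80 = 1.078.

Q̄_A / Q̄_B ≈ 1.08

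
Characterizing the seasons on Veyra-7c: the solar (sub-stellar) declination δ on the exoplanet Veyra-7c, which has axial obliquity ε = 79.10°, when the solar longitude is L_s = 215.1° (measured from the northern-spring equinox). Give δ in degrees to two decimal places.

sin δ = sin ε · sin L_s = sin 79.10° × sin 215.1° = -0.564631.
δ = arcsin(-0.564631) = -34.38°.

δ = -34.38°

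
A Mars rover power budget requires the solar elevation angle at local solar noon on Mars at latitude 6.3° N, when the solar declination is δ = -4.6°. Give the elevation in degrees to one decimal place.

At local noon the hour angle is zero, so the zenith angle equals |φ − δ| = |+6.3° − (-4.600°)| = 10.900°.
Elevation = 90° − 10.900° = 79.1°.

79.1°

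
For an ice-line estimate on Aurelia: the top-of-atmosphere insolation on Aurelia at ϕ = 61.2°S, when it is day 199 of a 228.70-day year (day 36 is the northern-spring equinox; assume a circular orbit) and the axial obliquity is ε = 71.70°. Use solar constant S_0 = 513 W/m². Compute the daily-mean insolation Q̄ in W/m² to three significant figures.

Q̄ ≈ 415 W/m²

Solar longitude: L_s = 360° × (199 − 36)/228.70 = 256.581°.
sin δ = sin 71.70° × sin 256.581° = -0.92350, so δ = -67.444°.
cos h₀ = −tan(-61.2°) tan(-67.444°) = -4.3793 ≤ −1 ⇒ polar day, h₀ = π.
Bracket: h₀ sin ϕ sin δ + cos ϕ cos δ sin h₀ = 3.1416×-0.87631×-0.92350 + 0.48175×0.38359×0.00000 = 2.542410 + 0.000000 = 2.542410.
Q̄ = (S_0/π) × [bracket] = (513/π) × 2.542410 = 415.2 W/m².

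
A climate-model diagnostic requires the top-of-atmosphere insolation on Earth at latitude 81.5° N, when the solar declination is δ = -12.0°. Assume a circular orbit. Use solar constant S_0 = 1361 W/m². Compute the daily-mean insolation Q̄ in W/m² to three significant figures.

Q̄ ≈ 0.00 W/m²

cos h₀ = −tan(+81.5°) tan(-12.000°) = 1.4222 ≥ 1 ⇒ polar night, h₀ = 0 and Q̄ = 0.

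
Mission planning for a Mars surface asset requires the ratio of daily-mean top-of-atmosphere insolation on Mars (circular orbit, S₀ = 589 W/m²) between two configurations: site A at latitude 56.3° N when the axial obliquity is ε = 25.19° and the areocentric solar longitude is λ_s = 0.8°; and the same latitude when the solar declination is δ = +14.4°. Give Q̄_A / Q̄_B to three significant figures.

Q̄_A / Q̄_B ≈ 0.623

— Configuration A (φ=+56.3°):
sin δ = sin 25.19° × sin 0.8° = 0.00594, so δ = +0.340°.
cos H₀ = −tan(+56.3°) tan(+0.340°) = -0.0089, H₀ = 1.5797 rad.
Bracket: H₀ sin φ sin δ + cos φ cos δ sin H₀ = 1.5797×0.83195×0.00594 + 0.55484×0.99998×0.99996 = 0.007807 + 0.554807 = 0.562614.
Q̄ = (S₀/π) × [bracket] = (589/π) × 0.562614 = 105.48 W/m².
— Configuration B (φ=+56.3°):
cos H₀ = −tan(+56.3°) tan(+14.400°) = -0.3850, H₀ = 1.9660 rad.
Bracket: H₀ sin φ sin δ + cos φ cos δ sin H₀ = 1.9660×0.83195×0.24869 + 0.55484×0.96858×0.92292 = 0.406761 + 0.495984 = 0.902745.
Q̄ = (S₀/π) × [bracket] = (589/π) × 0.902745 = 169.25 W/m².
Ratio Q̄_A / Q̄_B = 105.48 / 169.25 = 0.6232.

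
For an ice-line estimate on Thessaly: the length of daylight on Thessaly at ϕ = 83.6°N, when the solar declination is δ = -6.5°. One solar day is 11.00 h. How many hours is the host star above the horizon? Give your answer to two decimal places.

0.00 h

cos h₀ = −tan ϕ · tan δ = 1.0158 ≥ 1, so the host star never rises (polar night) and h₀ = 0.
Daylight = 2h₀/(2π) × 11.00 h = (0.0000/π) × 11.00 = 0.00 h.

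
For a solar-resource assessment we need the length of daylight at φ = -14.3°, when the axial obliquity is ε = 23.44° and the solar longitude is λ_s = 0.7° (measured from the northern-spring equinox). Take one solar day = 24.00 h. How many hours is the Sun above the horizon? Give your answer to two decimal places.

11.99 h

Solar declination: sin δ = sin ε · sin λ_s = sin 23.44° × sin 0.7° = 0.00486, so δ = +0.278°.
cos H₀ = −tan φ · tan δ = −tan(-14.3°) × tan(+0.278°) = 0.0012, so H₀ = 1.5696 rad = 89.93°.
Daylight = 2H₀/(2π) × 24.00 h = (1.5696/π) × 24.00 = 11.99 h.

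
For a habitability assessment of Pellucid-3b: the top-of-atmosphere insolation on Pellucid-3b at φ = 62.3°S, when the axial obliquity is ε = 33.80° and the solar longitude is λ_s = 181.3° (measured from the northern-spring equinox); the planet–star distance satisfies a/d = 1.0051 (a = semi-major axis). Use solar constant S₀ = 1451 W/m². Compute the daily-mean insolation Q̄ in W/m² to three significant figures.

Solar declination: sin δ = sin ε · sin λ_s = sin 33.80° × sin 181.3° = -0.01262, so δ = -0.723°.
cos H₀ = −tan(-62.3°) tan(-0.723°) = -0.0240, H₀ = 1.5948 rad.
Bracket: H₀ sin φ sin δ + cos φ cos δ sin H₀ = 1.5948×-0.88539×-0.01262 + 0.46484×0.99992×0.99971 = 0.017820 + 0.464668 = 0.482488.
Inverse-square distance factor (a/d)² = 1.0051² = 1.010226.
Q̄ = (S₀/π) × 1.010226 × [bracket] = (1451/π) × 1.010226 × 0.482488 = 225.1 W/m².

Q̄ ≈ 225 W/m²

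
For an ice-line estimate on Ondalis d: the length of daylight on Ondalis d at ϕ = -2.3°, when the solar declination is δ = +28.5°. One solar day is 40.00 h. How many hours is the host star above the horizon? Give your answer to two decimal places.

19.72 h

cos h₀ = −tan ϕ · tan δ = −tan(-2.3°) × tan(+28.500°) = 0.0218, so h₀ = 1.5490 rad = 88.75°.
Daylight = 2h₀/(2π) × 40.00 h = (1.5490/π) × 40.00 = 19.72 h.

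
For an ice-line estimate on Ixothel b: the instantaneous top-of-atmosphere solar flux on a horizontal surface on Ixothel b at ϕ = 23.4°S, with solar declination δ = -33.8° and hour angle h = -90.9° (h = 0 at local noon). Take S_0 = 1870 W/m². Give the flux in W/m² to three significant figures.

cos θ_z = sin ϕ sin δ + cos ϕ cos δ cos h = 0.220932 + -0.011979 = 0.208953.
Flux = S_0 · cos θ_z = 1870 × 0.208953 = 390.7 W/m².

391 W/m²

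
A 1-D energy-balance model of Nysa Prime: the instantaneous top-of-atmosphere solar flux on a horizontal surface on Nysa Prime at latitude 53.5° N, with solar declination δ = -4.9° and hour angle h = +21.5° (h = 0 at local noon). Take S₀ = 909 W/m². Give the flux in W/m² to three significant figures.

439 W/m²

cos θ_z = sin φ sin δ + cos φ cos δ cos h = -0.068663 + 0.551411 = 0.482748.
Flux = S₀ · cos θ_z = 909 × 0.482748 = 438.8 W/m².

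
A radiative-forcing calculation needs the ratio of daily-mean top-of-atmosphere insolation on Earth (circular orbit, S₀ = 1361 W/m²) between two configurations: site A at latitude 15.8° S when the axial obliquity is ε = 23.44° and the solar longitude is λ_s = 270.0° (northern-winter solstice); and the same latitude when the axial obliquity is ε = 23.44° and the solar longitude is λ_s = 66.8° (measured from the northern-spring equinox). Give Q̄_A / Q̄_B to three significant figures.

Q̄_A / Q̄_B ≈ 1.42

— Configuration A (φ=-15.8°):
Solar declination: sin δ = sin ε · sin λ_s = sin 23.44° × sin 270.0° = -0.39779, so δ = -23.440°.
cos H₀ = −tan(-15.8°) tan(-23.440°) = -0.1227, H₀ = 1.6938 rad.
Bracket: H₀ sin φ sin δ + cos φ cos δ sin H₀ = 1.6938×-0.27228×-0.39779 + 0.96222×0.91748×0.99245 = 0.183456 + 0.876152 = 1.059608.
Q̄ = (S₀/π) × [bracket] = (1361/π) × 1.059608 = 459.04 W/m².
— Configuration B (φ=-15.8°):
Solar declination: sin δ = sin ε · sin λ_s = sin 23.44° × sin 66.8° = 0.36562, so δ = +21.446°.
cos H₀ = −tan(-15.8°) tan(+21.446°) = 0.1112, H₀ = 1.4594 rad.
Bracket: H₀ sin φ sin δ + cos φ cos δ sin H₀ = 1.4594×-0.27228×0.36562 + 0.96222×0.93076×0.99380 = -0.145285 + 0.890043 = 0.744758.
Q̄ = (S₀/π) × [bracket] = (1361/π) × 0.744758 = 322.64 W/m².
Ratio Q̄_A / Q̄_B = 459.04 / 322.64 = 1.423.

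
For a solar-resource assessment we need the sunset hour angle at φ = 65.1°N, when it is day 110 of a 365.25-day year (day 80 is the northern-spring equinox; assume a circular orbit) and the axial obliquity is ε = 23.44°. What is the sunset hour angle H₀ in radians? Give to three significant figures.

Solar longitude: λ_s = 360° × (110 − 80)/365.25 = 29.569°.
sin δ = sin 23.44° × sin 29.569° = 0.19630, so δ = +11.320°.
cos H₀ = −tan φ · tan δ = −tan(+65.1°) × tan(+11.320°) = -0.4313, so H₀ = 2.0167 rad = 115.55°.

H₀ = 2.02 rad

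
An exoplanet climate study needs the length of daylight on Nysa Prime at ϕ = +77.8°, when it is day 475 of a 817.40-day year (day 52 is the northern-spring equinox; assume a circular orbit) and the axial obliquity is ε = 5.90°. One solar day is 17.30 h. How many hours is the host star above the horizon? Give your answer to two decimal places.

8.36 h

Solar longitude: L_s = 360° × (475 − 52)/817.40 = 186.298°.
sin δ = sin 5.90° × sin 186.298° = -0.01128, so δ = -0.646°.
cos h₀ = −tan ϕ · tan δ = −tan(+77.8°) × tan(-0.646°) = 0.0522, so h₀ = 1.5186 rad = 87.01°.
Daylight = 2h₀/(2π) × 17.30 h = (1.5186/π) × 17.30 = 8.36 h.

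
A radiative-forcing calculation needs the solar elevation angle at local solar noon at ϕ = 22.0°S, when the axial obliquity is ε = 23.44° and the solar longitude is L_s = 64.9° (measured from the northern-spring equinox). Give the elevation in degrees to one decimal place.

46.9°

Solar declination: sin δ = sin ε · sin L_s = sin 23.44° × sin 64.9° = 0.36022, so δ = +21.114°.
At local noon the hour angle is zero, so the zenith angle equals |ϕ − δ| = |-22.0° − (+21.114°)| = 43.114°.
Elevation = 90° − 43.114° = 46.9°.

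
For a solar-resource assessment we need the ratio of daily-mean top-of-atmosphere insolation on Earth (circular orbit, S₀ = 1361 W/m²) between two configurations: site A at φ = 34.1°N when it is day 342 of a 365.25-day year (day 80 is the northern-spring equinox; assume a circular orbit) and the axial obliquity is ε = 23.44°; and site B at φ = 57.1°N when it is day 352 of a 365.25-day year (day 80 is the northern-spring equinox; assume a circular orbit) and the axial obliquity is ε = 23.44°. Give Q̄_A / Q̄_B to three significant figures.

— Configuration A (φ=+34.1°):
Solar longitude: λ_s = 360° × (342 − 80)/365.25 = 258.234°.
sin δ = sin 23.44° × sin 258.234° = -0.38943, so δ = -22.919°.
cos H₀ = −tan(+34.1°) tan(-22.919°) = 0.2863, H₀ = 1.2805 rad.
Bracket: H₀ sin φ sin δ + cos φ cos δ sin H₀ = 1.2805×0.56064×-0.38943 + 0.82806×0.92106×0.95815 = -0.279572 + 0.730774 = 0.451202.
Q̄ = (S₀/π) × [bracket] = (1361/π) × 0.451202 = 195.47 W/m².
— Configuration B (φ=+57.1°):
Solar longitude: λ_s = 360° × (352 − 80)/365.25 = 268.090°.
sin δ = sin 23.44° × sin 268.090° = -0.39757, so δ = -23.426°.
cos H₀ = −tan(+57.1°) tan(-23.426°) = 0.6698, H₀ = 0.8369 rad.
Bracket: H₀ sin φ sin δ + cos φ cos δ sin H₀ = 0.8369×0.83962×-0.39757 + 0.54317×0.91757×0.74259 = -0.279364 + 0.370104 = 0.090740.
Q̄ = (S₀/π) × [bracket] = (1361/π) × 0.090740 = 39.310 W/m².
Ratio Q̄_A / Q̄_B = 195.47 / 39.310 = 4.973.

Q̄_A / Q̄_B ≈ 4.97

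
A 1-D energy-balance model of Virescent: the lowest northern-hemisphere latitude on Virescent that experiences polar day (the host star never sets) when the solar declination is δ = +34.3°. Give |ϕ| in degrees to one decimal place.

|ϕ| = 55.7°

Polar day requires cos h₀ = −tan ϕ tan δ ≤ −1, i.e. tan ϕ tan δ ≥ 1.
The boundary is |tan ϕ| · |tan δ| = 1, so |ϕ| = 90° − |δ| = 90° − 34.3° = 55.7° in the northern hemisphere.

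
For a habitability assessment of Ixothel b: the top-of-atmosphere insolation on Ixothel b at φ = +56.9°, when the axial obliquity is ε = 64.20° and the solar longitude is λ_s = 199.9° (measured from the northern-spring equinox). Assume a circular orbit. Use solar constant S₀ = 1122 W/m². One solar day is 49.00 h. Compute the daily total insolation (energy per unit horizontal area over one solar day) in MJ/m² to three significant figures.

Solar declination: sin δ = sin ε · sin λ_s = sin 64.20° × sin 199.9° = -0.30645, so δ = -17.845°.
cos H₀ = −tan(+56.9°) tan(-17.845°) = 0.4939, H₀ = 1.0543 rad.
Bracket: H₀ sin φ sin δ + cos φ cos δ sin H₀ = 1.0543×0.83772×-0.30645 + 0.54610×0.95189×0.86954 = -0.270659 + 0.452010 = 0.181351.
Q̄ = (S₀/π) × [bracket] = (1122/π) × 0.181351 = 64.768 W/m².
Daily total = Q̄ × 49.00 h × 3600 s/h = 64.768 × 49.00 × 3600 / 10⁶ = 11.43 MJ/m².

11.4 MJ/m²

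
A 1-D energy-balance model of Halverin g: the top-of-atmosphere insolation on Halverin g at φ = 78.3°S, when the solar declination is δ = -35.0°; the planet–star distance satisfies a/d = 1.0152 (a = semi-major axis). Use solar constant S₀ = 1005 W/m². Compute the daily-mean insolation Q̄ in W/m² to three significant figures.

cos H₀ = −tan(-78.3°) tan(-35.000°) = -3.3812 ≤ −1 ⇒ polar day, H₀ = π.
Bracket: H₀ sin φ sin δ + cos φ cos δ sin H₀ = 3.1416×-0.97922×-0.57358 + 0.20279×0.81915×0.00000 = 1.764514 + 0.000000 = 1.764514.
Inverse-square distance factor (a/d)² = 1.0152² = 1.030631.
Q̄ = (S₀/π) × 1.030631 × [bracket] = (1005/π) × 1.030631 × 1.764514 = 581.8 W/m².

Q̄ ≈ 582 W/m²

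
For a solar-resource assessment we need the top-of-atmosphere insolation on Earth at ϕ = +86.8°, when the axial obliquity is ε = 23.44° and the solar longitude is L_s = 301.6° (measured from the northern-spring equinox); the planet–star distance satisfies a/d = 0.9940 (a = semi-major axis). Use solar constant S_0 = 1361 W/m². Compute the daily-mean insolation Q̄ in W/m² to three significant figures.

Q̄ ≈ 0.00 W/m²

Solar declination: sin δ = sin ε · sin L_s = sin 23.44° × sin 301.6° = -0.33881, so δ = -19.804°.
cos h₀ = −tan(+86.8°) tan(-19.804°) = 6.4410 ≥ 1 ⇒ polar night, h₀ = 0 and Q̄ = 0.
Inverse-square distance factor (a/d)² = 0.9940² = 0.988036.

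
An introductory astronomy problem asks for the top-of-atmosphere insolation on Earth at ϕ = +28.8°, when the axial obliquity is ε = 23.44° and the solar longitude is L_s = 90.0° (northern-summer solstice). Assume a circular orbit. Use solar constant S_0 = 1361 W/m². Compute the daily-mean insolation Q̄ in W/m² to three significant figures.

Q̄ ≈ 489 W/m²

Solar declination: sin δ = sin ε · sin L_s = sin 23.44° × sin 90.0° = 0.39779, so δ = +23.440°.
cos h₀ = −tan(+28.8°) tan(+23.440°) = -0.2384, h₀ = 1.8115 rad.
Bracket: h₀ sin ϕ sin δ + cos ϕ cos δ sin h₀ = 1.8115×0.48175×0.39779 + 0.87631×0.91748×0.97118 = 0.347147 + 0.780826 = 1.127973.
Q̄ = (S_0/π) × [bracket] = (1361/π) × 1.127973 = 488.7 W/m².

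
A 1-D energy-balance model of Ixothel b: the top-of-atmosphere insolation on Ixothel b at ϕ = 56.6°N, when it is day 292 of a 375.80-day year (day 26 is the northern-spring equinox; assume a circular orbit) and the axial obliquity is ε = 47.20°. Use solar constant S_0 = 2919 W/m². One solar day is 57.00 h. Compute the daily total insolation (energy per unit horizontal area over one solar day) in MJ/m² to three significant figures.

Solar longitude: L_s = 360° × (292 − 26)/375.80 = 254.816°.
sin δ = sin 47.20° × sin 254.816° = -0.70812, so δ = -45.082°.
cos h₀ = −tan(+56.6°) tan(-45.082°) = 1.5209 ≥ 1 ⇒ polar night, h₀ = 0 and Q̄ = 0.
Daily total = Q̄ × 57.00 h × 3600 s/h = 0.00 MJ/m².

0.00 MJ/m²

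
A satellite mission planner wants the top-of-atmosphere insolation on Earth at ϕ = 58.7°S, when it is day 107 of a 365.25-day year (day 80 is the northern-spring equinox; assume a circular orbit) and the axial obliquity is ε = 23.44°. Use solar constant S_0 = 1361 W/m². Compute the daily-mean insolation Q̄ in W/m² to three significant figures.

Solar longitude: L_s = 360° × (107 − 80)/365.25 = 26.612°.
sin δ = sin 23.44° × sin 26.612° = 0.17819, so δ = +10.264°.
cos h₀ = −tan(-58.7°) tan(+10.264°) = 0.2978, h₀ = 1.2684 rad.
Bracket: h₀ sin ϕ sin δ + cos ϕ cos δ sin h₀ = 1.2684×-0.85446×0.17819 + 0.51952×0.98400×0.95462 = -0.193122 + 0.488009 = 0.294887.
Q̄ = (S_0/π) × [bracket] = (1361/π) × 0.294887 = 127.8 W/m².

Q̄ ≈ 128 W/m²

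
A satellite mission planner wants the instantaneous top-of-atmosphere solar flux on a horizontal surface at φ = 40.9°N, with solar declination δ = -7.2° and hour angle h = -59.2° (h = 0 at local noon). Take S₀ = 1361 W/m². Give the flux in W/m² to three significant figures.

411 W/m²

cos θ_z = sin φ sin δ + cos φ cos δ cos h = -0.082061 + 0.383978 = 0.301917.
Flux = S₀ · cos θ_z = 1361 × 0.301917 = 410.9 W/m².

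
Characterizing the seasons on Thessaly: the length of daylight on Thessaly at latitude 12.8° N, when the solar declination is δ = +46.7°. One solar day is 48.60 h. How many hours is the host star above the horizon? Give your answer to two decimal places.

28.07 h

cos h₀ = −tan ϕ · tan δ = −tan(+12.8°) × tan(+46.700°) = -0.2411, so h₀ = 1.8143 rad = 103.95°.
Daylight = 2h₀/(2π) × 48.60 h = (1.8143/π) × 48.60 = 28.07 h.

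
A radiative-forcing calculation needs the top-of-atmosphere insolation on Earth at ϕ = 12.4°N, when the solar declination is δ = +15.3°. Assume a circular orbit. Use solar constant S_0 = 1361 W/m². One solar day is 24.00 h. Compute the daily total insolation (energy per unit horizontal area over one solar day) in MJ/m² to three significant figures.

38.7 MJ/m²

cos h₀ = −tan(+12.4°) tan(+15.300°) = -0.0601, h₀ = 1.6310 rad.
Bracket: h₀ sin ϕ sin δ + cos ϕ cos δ sin h₀ = 1.6310×0.21474×0.26387 + 0.97667×0.96456×0.99819 = 0.092418 + 0.940352 = 1.032770.
Q̄ = (S_0/π) × [bracket] = (1361/π) × 1.032770 = 447.42 W/m².
Daily total = Q̄ × 24.00 h × 3600 s/h = 447.42 × 24.00 × 3600 / 10⁶ = 38.66 MJ/m².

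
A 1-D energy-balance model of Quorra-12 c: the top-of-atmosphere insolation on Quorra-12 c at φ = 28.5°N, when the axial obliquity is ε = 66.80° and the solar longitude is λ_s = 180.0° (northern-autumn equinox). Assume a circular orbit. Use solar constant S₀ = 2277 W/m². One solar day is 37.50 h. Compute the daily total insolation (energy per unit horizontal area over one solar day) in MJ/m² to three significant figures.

Solar declination: sin δ = sin ε · sin λ_s = sin 66.80° × sin 180.0° = 0.00000, so δ = +0.000°.
cos H₀ = −tan(+28.5°) tan(+0.000°) = -0.0000, H₀ = 1.5708 rad.
Bracket: H₀ sin φ sin δ + cos φ cos δ sin H₀ = 1.5708×0.47716×0.00000 + 0.87882×1.00000×1.00000 = 0.000000 + 0.878820 = 0.878820.
Q̄ = (S₀/π) × [bracket] = (2277/π) × 0.878820 = 636.96 W/m².
Daily total = Q̄ × 37.50 h × 3600 s/h = 636.96 × 37.50 × 3600 / 10⁶ = 85.99 MJ/m².

86.0 MJ/m²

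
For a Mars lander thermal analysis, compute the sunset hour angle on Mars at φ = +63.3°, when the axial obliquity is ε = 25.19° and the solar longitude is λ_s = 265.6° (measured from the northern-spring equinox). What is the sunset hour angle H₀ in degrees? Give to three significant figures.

Solar declination: sin δ = sin ε · sin λ_s = sin 25.19° × sin 265.6° = -0.42437, so δ = -25.111°.
cos H₀ = −tan φ · tan δ = −tan(+63.3°) × tan(-25.111°) = 0.9318, so H₀ = 0.3714 rad = 21.28°.

H₀ = 21.3°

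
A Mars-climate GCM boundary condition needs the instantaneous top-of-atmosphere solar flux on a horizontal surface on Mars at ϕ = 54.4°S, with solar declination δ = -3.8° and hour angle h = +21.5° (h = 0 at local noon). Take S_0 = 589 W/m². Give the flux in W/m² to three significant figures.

cos θ_z = sin ϕ sin δ + cos ϕ cos δ cos h = 0.053887 + 0.540427 = 0.594314.
Flux = S_0 · cos θ_z = 589 × 0.594314 = 350.1 W/m².

350 W/m²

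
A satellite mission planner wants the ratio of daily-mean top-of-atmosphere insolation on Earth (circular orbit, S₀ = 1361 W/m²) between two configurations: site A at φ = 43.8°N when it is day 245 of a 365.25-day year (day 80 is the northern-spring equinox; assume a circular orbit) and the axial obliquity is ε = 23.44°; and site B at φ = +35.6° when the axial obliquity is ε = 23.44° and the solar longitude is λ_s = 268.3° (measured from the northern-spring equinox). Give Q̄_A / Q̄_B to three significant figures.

— Configuration A (φ=+43.8°):
Solar longitude: λ_s = 360° × (245 − 80)/365.25 = 162.628°.
sin δ = sin 23.44° × sin 162.628° = 0.11877, so δ = +6.821°.
cos H₀ = −tan(+43.8°) tan(+6.821°) = -0.1147, H₀ = 1.6858 rad.
Bracket: H₀ sin φ sin δ + cos φ cos δ sin H₀ = 1.6858×0.69214×0.11877 + 0.72176×0.99292×0.99340 = 0.138582 + 0.711920 = 0.850502.
Q̄ = (S₀/π) × [bracket] = (1361/π) × 0.850502 = 368.45 W/m².
— Configuration B (φ=+35.6°):
Solar declination: sin δ = sin ε · sin λ_s = sin 23.44° × sin 268.3° = -0.39761, so δ = -23.429°.
cos H₀ = −tan(+35.6°) tan(-23.429°) = 0.3102, H₀ = 1.2553 rad.
Bracket: H₀ sin φ sin δ + cos φ cos δ sin H₀ = 1.2553×0.58212×-0.39761 + 0.81310×0.91755×0.95066 = -0.290548 + 0.709249 = 0.418701.
Q̄ = (S₀/π) × [bracket] = (1361/π) × 0.418701 = 181.39 W/m².
Ratio Q̄_A / Q̄_B = 368.45 / 181.39 = 2.031.

Q̄_A / Q̄_B ≈ 2.03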